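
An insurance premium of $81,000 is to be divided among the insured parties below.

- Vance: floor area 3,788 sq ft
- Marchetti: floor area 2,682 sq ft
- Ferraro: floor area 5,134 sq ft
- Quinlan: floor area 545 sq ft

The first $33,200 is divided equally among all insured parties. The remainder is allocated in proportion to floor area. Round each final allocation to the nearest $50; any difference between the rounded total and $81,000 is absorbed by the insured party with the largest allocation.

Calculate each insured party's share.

First tranche $33,200 split equally: $8,300 each.
Remainder $47,800 by floor area (total 12,149): Vance 14,903.81 → $14,900; Marchetti 10,552.28 → $10,550; Ferraro 20,199.62 → $20,200; Quinlan 2,144.29 → $2,150.
Totals: Vance $8,300 + $14,900 = $23,200; Marchetti $8,300 + $10,550 = $18,850; Ferraro $8,300 + $20,200 = $28,500; Quinlan $8,300 + $2,150 = $10,450.

Vance: $23,200 · Marchetti: $18,850 · Ferraro: $28,500 · Quinlan: $10,450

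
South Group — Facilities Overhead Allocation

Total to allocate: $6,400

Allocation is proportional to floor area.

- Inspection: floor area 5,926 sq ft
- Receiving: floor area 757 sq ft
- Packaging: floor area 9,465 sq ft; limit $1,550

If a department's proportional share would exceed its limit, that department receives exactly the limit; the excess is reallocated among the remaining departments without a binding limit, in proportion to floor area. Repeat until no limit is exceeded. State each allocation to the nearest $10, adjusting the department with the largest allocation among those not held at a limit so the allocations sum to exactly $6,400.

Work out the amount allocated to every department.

Total floor area = 16,148.
Proportional shares (ignoring caps): Inspection 2,348.67; Receiving 300.02; Packaging 3,751.30.
Held at cap: Packaging ($1,550); remaining pool $4,850 reallocated over remaining floor area 6,683.
Remaining shares: Inspection 4,300.63 → $4,300; Receiving 549.37 → $550.

Inspection: $4,300 · Receiving: $550 · Packaging: $1,550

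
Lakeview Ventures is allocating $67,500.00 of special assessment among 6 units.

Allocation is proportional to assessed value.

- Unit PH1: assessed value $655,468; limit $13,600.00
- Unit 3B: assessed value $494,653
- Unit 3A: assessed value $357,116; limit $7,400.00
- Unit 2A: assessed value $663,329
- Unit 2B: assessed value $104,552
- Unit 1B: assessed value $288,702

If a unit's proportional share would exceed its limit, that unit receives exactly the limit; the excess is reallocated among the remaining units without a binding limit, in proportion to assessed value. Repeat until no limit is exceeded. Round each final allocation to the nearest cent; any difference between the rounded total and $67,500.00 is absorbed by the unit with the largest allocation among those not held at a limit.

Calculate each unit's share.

Unit PH1: $13,600.00 | Unit 3B: $14,827.77 | Unit 3A: $7,400.00 | Unit 2A: $19,884.01 | Unit 2B: $3,134.06 | Unit 1B: $8,654.16

Assessed value total: 2,563,820.
Proportional shares (ignoring caps): Unit PH1 17,257.0968; Unit 3B 13,023.1754; Unit 3A 9,402.1148; Unit 2A 17,464.0605; Unit 2B 2,752.6347; Unit 1B 7,600.9178.
Cap binds for Unit PH1 ($13,600.00), Unit 3A ($7,400.00); remaining pool $46,500.00 reallocated over remaining assessed value 1,551,236.
Shares after redistribution: Unit 3B 14,827.7661 → $14,827.77; Unit 2A 19,884.0141 → $19,884.01; Unit 2B 3,134.0608 → $3,134.06; Unit 1B 8,654.1590 → $8,654.16.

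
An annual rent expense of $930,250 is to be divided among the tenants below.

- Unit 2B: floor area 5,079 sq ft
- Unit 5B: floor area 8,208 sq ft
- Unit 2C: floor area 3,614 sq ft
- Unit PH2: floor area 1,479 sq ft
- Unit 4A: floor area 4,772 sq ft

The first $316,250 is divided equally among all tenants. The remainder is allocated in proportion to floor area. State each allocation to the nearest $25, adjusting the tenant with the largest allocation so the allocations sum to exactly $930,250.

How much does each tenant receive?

First tranche $316,250 split equally: $63,250 each.
Remainder $614,000 by floor area (total 23,152): Unit 2B 134,697.05 → $134,700; Unit 5B 217,679.34 → $217,675; Unit 2C 95,844.68 → $95,850; Unit PH2 39,223.65 → $39,225; Unit 4A 126,555.29 → $126,550.
Totals: Unit 2B $63,250 + $134,700 = $197,950; Unit 5B $63,250 + $217,675 = $280,925; Unit 2C $63,250 + $95,850 = $159,100; Unit PH2 $63,250 + $39,225 = $102,475; Unit 4A $63,250 + $126,550 = $189,800.

Unit 2B: $197,950 | Unit 5B: $280,925 | Unit 2C: $159,100 | Unit PH2: $102,475 | Unit 4A: $189,800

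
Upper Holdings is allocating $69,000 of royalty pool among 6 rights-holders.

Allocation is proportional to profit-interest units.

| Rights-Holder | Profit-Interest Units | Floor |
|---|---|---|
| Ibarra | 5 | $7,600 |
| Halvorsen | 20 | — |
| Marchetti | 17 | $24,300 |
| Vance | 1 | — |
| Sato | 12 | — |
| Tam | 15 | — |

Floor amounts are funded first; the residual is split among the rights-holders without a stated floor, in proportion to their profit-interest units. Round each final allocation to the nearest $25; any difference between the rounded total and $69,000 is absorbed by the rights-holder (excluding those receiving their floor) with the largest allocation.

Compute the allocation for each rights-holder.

Ibarra: $7,600 · Halvorsen: $15,450 · Marchetti: $24,300 · Vance: $775 · Sato: $9,275 · Tam: $11,600

Guaranteed amounts: Ibarra $7,600; Marchetti $24,300. Residual $37,100.
Residual split over remaining profit-interest units 48: Halvorsen 15,458.33 → $15,450; Vance 772.92 → $775; Sato 9,275.00 → $9,275; Tam 11,593.75 → $11,600.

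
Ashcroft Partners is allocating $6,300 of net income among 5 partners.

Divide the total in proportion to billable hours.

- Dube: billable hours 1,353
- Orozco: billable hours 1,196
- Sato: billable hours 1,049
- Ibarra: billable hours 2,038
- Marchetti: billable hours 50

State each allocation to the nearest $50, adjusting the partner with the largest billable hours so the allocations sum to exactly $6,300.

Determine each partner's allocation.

Dube: $1,500 · Orozco: $1,350 · Sato: $1,150 · Ibarra: $2,250 · Marchetti: $50

Sum of billable hours: 1,353 + 1,196 + 1,049 + 2,038 + 50 = 5,686.
Unrounded shares: Dube 1,499.10; Orozco 1,325.15; Sato 1,162.28; Ibarra 2,258.07; Marchetti 55.40.
After rounding ($50): Dube $1,500; Orozco $1,350; Sato $1,150; Ibarra $2,250; Marchetti $50. Sum = $6,300.
Rounded total matches; no reconciliation needed.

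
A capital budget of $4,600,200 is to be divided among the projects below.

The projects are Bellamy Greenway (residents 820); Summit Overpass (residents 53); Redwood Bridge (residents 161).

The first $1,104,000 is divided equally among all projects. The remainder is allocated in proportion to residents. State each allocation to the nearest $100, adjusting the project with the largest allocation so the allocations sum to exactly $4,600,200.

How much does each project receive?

Bellamy Greenway: $3,140,600 · Summit Overpass: $547,200 · Redwood Bridge: $912,400

Equal tier: $1,104,000 ÷ 3 = $368,000 apiece.
Remainder $3,496,200 by residents (total 1,034): Bellamy Greenway 2,772,615.09 → $2,772,600; Summit Overpass 179,205.61 → $179,200; Redwood Bridge 544,379.30 → $544,400.
Totals: Bellamy Greenway $368,000 + $2,772,600 = $3,140,600; Summit Overpass $368,000 + $179,200 = $547,200; Redwood Bridge $368,000 + $544,400 = $912,400.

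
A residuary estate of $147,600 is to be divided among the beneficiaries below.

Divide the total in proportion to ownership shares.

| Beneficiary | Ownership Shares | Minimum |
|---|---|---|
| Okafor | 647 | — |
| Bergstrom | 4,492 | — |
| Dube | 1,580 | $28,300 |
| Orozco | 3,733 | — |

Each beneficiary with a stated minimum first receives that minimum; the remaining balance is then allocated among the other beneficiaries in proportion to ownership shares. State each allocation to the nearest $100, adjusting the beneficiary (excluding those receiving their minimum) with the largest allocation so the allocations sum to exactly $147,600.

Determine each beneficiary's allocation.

Okafor: $8,700 · Bergstrom: $60,400 · Dube: $28,300 · Orozco: $50,200

Minimums first: Dube $28,300. Balance $119,300.
Balance split over remaining ownership shares 8,872: Okafor 8,700.08 → $8,700; Bergstrom 60,403.02 → $60,400; Orozco 50,196.90 → $50,200.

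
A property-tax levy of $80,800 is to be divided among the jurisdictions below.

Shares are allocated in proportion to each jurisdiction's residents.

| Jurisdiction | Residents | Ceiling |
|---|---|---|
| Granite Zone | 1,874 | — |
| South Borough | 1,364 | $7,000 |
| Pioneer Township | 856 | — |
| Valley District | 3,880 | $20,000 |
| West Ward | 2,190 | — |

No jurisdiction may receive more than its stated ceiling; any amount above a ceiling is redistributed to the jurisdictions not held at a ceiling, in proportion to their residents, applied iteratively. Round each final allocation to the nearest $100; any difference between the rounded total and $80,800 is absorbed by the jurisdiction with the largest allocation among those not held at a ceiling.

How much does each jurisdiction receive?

Combined residents = 10,164.
Proportional shares (ignoring caps): Granite Zone 14,897.60; South Borough 10,843.29; Pioneer Township 6,804.88; Valley District 30,844.55; West Ward 17,409.68.
Held at cap: South Borough ($7,000), Valley District ($20,000); residual $53,800 reallocated over remaining residents 4,920.
Redistributed shares: Granite Zone 20,492.11 → $20,500; Pioneer Township 9,360.33 → $9,400; West Ward 23,947.56 → $23,900.

Granite Zone: $20,500 · South Borough: $7,000 · Pioneer Township: $9,400 · Valley District: $20,000 · West Ward: $23,900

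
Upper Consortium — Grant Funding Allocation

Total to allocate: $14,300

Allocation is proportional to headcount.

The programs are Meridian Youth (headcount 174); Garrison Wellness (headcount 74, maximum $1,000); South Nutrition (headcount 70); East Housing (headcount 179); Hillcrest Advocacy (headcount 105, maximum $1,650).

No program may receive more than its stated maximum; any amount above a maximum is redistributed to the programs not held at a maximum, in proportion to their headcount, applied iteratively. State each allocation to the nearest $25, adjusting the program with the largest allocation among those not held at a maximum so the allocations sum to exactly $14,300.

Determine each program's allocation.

Meridian Youth: $4,800; Garrison Wellness: $1,000; South Nutrition: $1,925; East Housing: $4,925; Hillcrest Advocacy: $1,650

Headcount total: 602.
Proportional shares (ignoring caps): Meridian Youth 4,133.22; Garrison Wellness 1,757.81; South Nutrition 1,662.79; East Housing 4,251.99; Hillcrest Advocacy 2,494.19.
Held at cap: Garrison Wellness ($1,000), Hillcrest Advocacy ($1,650); remaining pool $11,650 reallocated over remaining headcount 423.
Redistributed shares: Meridian Youth 4,792.20 → $4,800; South Nutrition 1,927.90 → $1,925; East Housing 4,929.91 → $4,925.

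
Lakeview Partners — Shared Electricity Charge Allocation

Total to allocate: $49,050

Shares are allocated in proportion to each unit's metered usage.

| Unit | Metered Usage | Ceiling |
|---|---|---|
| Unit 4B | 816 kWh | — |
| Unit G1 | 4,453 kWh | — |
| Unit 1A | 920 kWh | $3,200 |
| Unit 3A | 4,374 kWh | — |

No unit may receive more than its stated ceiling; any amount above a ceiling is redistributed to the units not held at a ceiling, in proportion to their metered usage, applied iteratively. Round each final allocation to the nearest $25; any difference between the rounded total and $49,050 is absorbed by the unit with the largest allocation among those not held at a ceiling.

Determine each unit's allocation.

Sum of metered usage: 10,563.
Unconstrained shares: Unit 4B 3,789.15; Unit G1 20,677.80; Unit 1A 4,272.08; Unit 3A 20,310.96.
Held at cap: Unit 1A ($3,200); remaining pool $45,850 reallocated over remaining metered usage 9,643.
Remaining shares: Unit 4B 3,879.87 → $3,875; Unit G1 21,172.88 → $21,175; Unit 3A 20,797.25 → $20,800.

Unit 4B: $3,875 · Unit G1: $21,175 · Unit 1A: $3,200 · Unit 3A: $20,800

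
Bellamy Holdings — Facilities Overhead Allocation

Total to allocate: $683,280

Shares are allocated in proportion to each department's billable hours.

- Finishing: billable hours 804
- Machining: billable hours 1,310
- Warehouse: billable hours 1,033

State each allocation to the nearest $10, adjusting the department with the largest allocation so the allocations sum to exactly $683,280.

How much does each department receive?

Combined billable hours = 3,147.
Proportional shares: Finishing 804/3,147 × $683,280 = 174,565.34; Machining 1,310/3,147 × $683,280 = 284,428.60; Warehouse 1,033/3,147 × $683,280 = 224,286.06.
At nearest $10: Finishing $174,570; Machining $284,430; Warehouse $224,290. Sum = $683,290.
Difference $683,280 − $683,290 = −$10 applied to largest allocation (Machining): Machining becomes $284,420.

Finishing: $174,570; Machining: $284,420; Warehouse: $224,290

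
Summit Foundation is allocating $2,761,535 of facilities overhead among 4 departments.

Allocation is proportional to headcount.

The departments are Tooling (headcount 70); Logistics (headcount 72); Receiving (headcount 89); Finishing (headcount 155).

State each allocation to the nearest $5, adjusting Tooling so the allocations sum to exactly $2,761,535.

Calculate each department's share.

Tooling: $500,800 | Logistics: $515,105 | Receiving: $636,725 | Finishing: $1,108,905

Headcount total: 386.
Raw shares: Tooling 70/386 × $2,761,535 = 500,796.50; Logistics 72/386 × $2,761,535 = 515,104.97; Receiving 89/386 × $2,761,535 = 636,726.98; Finishing 155/386 × $2,761,535 = 1,108,906.54.
Rounded to nearest $5: Tooling $500,795; Logistics $515,105; Receiving $636,725; Finishing $1,108,905. Sum = $2,761,530.
Difference $2,761,535 − $2,761,530 = +$5 applied to Tooling: Tooling becomes $500,800.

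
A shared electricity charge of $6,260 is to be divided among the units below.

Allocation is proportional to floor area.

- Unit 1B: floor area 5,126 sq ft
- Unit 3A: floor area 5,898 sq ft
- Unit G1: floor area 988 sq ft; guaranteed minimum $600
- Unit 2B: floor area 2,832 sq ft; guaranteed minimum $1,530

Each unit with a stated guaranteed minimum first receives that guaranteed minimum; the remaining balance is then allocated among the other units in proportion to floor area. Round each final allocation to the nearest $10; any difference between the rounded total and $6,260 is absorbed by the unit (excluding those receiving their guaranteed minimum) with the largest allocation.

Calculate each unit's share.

Unit 1B: $1,920 · Unit 3A: $2,210 · Unit G1: $600 · Unit 2B: $1,530

Guaranteed amounts: Unit G1 $600; Unit 2B $1,530. Balance $4,130.
Balance split over remaining floor area 11,024: Unit 1B 1,920.39 → $1,920; Unit 3A 2,209.61 → $2,210.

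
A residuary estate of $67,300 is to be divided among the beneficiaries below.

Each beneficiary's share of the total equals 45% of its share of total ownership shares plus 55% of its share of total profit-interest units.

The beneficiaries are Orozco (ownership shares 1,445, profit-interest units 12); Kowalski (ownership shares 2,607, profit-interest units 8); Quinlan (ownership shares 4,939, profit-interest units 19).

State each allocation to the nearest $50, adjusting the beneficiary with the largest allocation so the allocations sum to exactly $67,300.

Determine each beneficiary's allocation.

Totals — ownership shares 8,991, profit-interest units 39.
Blended shares (45% ownership shares + 55% profit-interest units): Orozco 0.2416; Kowalski 0.2433; Quinlan 0.5151.
Proportional shares: Orozco 16,256.52; Kowalski 16,374.16; Quinlan 34,669.32.
Rounded to nearest $50: Orozco $16,250; Kowalski $16,350; Quinlan $34,650. Sum = $67,250.
Difference $67,300 − $67,250 = +$50 applied to largest allocation (Quinlan): Quinlan becomes $34,700.

Orozco: $16,250; Kowalski: $16,350; Quinlan: $34,700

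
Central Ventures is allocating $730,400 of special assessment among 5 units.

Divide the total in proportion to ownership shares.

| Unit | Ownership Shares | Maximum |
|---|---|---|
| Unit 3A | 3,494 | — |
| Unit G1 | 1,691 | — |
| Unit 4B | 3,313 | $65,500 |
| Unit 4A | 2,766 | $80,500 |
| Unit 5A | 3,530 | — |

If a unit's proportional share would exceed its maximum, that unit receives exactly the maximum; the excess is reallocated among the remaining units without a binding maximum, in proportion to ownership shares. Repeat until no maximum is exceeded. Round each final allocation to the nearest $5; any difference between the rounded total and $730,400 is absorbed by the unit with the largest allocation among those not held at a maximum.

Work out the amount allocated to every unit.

Sum of ownership shares: 14,794.
Unconstrained shares: Unit 3A 172,503.56; Unit G1 83,486.98; Unit 4B 163,567.34; Unit 4A 136,561.20; Unit 5A 174,280.92.
Capped: Unit 4B ($65,500), Unit 4A ($80,500); remaining pool $584,400 reallocated over remaining ownership shares 8,715.
Remaining shares: Unit 3A 234,296.45 → $234,295; Unit G1 113,393.05 → $113,395; Unit 5A 236,710.50 → $236,710.

Unit 3A: $234,295 | Unit G1: $113,395 | Unit 4B: $65,500 | Unit 4A: $80,500 | Unit 5A: $236,710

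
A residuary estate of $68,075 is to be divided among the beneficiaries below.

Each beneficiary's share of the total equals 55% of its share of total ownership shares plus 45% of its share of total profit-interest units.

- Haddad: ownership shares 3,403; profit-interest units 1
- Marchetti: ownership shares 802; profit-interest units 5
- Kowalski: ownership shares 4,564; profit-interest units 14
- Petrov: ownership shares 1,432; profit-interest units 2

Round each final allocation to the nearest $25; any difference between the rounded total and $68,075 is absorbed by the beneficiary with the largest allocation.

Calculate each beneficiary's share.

Ownership shares total 10,201; profit-interest units total 22.
Composite weights (55% ownership shares + 45% profit-interest units): Haddad 0.2039; Marchetti 0.1455; Kowalski 0.5324; Petrov 0.1181.
Pro-rata amounts: Haddad 13,882.65; Marchetti 9,905.84; Kowalski 36,245.69; Petrov 8,040.83.
After rounding ($25): Haddad $13,875; Marchetti $9,900; Kowalski $36,250; Petrov $8,050. Sum = $68,075.
Rounded total matches; no reconciliation needed.

Haddad: $13,875 | Marchetti: $9,900 | Kowalski: $36,250 | Petrov: $8,050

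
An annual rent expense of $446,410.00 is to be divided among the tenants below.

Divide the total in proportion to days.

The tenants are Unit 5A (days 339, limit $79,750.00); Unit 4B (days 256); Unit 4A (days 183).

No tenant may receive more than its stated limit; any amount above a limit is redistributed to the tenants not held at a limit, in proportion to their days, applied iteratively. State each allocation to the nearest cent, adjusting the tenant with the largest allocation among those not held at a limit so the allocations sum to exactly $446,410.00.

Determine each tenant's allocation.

Unit 5A: $79,750.00; Unit 4B: $213,815.40; Unit 4A: $152,844.60

Days total: 778.
Pro-rata shares before constraints: Unit 5A 194,515.4113; Unit 4B 146,890.6941; Unit 4A 105,003.8946.
Cap binds for Unit 5A ($79,750.00); remaining pool $366,660.00 reallocated over remaining days 439.
Remaining shares: Unit 4B 213,815.3986 → $213,815.40; Unit 4A 152,844.6014 → $152,844.60.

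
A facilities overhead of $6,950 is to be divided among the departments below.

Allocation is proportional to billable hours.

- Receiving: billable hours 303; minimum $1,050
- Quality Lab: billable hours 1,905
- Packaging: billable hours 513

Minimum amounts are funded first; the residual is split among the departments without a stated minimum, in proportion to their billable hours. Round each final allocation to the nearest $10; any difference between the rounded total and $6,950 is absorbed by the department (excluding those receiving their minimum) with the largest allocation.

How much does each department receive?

Receiving: $1,050 | Quality Lab: $4,650 | Packaging: $1,250

Fund the minimums — Receiving $1,050. Residual $5,900.
Residual split over remaining billable hours 2,418: Quality Lab 4,648.26 → $4,650; Packaging 1,251.74 → $1,250.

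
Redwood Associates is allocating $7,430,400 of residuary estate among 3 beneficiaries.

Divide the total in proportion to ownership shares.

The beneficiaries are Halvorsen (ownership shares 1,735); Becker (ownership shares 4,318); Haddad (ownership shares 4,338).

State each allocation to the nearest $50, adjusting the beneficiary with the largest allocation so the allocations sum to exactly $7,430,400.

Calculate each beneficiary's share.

Halvorsen: $1,240,650; Becker: $3,087,700; Haddad: $3,102,050

Total ownership shares = 10,391.
Pro-rata amounts: Halvorsen 1,735/10,391 × $7,430,400 = 1,240,664.42; Becker 4,318/10,391 × $7,430,400 = 3,087,716.99; Haddad 4,338/10,391 × $7,430,400 = 3,102,018.59.
At nearest $50: Halvorsen $1,240,650; Becker $3,087,700; Haddad $3,102,000. Sum = $7,430,350.
Difference $7,430,400 − $7,430,350 = +$50 applied to largest allocation (Haddad): Haddad becomes $3,102,050.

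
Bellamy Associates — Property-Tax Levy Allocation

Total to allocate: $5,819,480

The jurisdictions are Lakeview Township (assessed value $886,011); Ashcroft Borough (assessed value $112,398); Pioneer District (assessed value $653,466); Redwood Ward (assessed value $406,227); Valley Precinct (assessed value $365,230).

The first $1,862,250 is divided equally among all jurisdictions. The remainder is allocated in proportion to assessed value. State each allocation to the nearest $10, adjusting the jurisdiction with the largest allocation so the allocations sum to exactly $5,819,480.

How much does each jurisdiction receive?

Lakeview Township: $1,819,280; Ashcroft Borough: $555,990; Pioneer District: $1,439,540; Redwood Ward: $1,035,810; Valley Precinct: $968,860

Equal tier: $1,862,250 ÷ 5 = $372,450 apiece.
Remainder $3,957,230 by assessed value (total 2,423,332): Lakeview Township 1,446,829.95 → $1,446,830; Ashcroft Borough 183,542.63 → $183,540; Pioneer District 1,067,090.79 → $1,067,090; Redwood Ward 663,356.76 → $663,360; Valley Precinct 596,409.87 → $596,410.
Totals: Lakeview Township $372,450 + $1,446,830 = $1,819,280; Ashcroft Borough $372,450 + $183,540 = $555,990; Pioneer District $372,450 + $1,067,090 = $1,439,540; Redwood Ward $372,450 + $663,360 = $1,035,810; Valley Precinct $372,450 + $596,410 = $968,860.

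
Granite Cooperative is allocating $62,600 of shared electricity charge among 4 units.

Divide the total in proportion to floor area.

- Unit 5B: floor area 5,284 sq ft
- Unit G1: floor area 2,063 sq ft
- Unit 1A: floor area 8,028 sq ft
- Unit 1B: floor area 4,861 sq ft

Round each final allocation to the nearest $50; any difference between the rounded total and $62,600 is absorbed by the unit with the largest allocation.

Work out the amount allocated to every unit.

Unit 5B: $16,350 · Unit G1: $6,400 · Unit 1A: $24,800 · Unit 1B: $15,050

Sum of floor area: 20,236.
Raw shares: Unit 5B 5,284/20,236 × $62,600 = 16,346.04; Unit G1 2,063/20,236 × $62,600 = 6,381.88; Unit 1A 8,028/20,236 × $62,600 = 24,834.59; Unit 1B 4,861/20,236 × $62,600 = 15,037.49.
At nearest $50: Unit 5B $16,350; Unit G1 $6,400; Unit 1A $24,850; Unit 1B $15,050. Sum = $62,650.
Difference $62,600 − $62,650 = −$50 applied to largest allocation (Unit 1A): Unit 1A becomes $24,800.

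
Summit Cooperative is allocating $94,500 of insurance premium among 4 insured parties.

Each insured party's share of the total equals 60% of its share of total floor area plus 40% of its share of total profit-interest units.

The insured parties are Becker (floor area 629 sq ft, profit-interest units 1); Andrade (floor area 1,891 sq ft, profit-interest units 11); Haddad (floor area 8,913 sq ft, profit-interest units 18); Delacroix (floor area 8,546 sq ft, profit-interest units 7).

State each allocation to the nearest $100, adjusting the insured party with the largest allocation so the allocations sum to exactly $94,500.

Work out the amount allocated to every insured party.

Floor area total 19,979; profit-interest units total 37.
Combined weights (60% floor area + 40% profit-interest units): Becker 0.0297; Andrade 0.1757; Haddad 0.4623; Delacroix 0.3323.
Raw shares: Becker 2,806.71; Andrade 16,604.46; Haddad 43,684.10; Delacroix 31,404.73.
Rounded to nearest $100: Becker $2,800; Andrade $16,600; Haddad $43,700; Delacroix $31,400. Sum = $94,500.
Sum already equals the total — no adjustment.

Becker: $2,800 · Andrade: $16,600 · Haddad: $43,700 · Delacroix: $31,400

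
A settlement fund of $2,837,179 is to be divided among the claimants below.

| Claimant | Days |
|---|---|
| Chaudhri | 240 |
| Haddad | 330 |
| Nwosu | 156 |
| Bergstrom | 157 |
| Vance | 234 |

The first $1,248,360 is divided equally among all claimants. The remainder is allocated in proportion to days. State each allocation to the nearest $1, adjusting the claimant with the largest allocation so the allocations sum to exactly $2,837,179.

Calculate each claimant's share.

Chaudhri: $591,048; Haddad: $719,063; Nwosu: $471,566; Bergstrom: $472,989; Vance: $582,513

$1,248,360 shared equally gives $249,672 per claimant.
Remainder $1,588,819 by days (total 1,117): Chaudhri 341,375.61 → $341,376; Haddad 469,391.47 → $469,391; Nwosu 221,894.15 → $221,894; Bergstrom 223,316.55 → $223,317; Vance 332,841.22 → $332,841.
Totals: Chaudhri $249,672 + $341,376 = $591,048; Haddad $249,672 + $469,391 = $719,063; Nwosu $249,672 + $221,894 = $471,566; Bergstrom $249,672 + $223,317 = $472,989; Vance $249,672 + $332,841 = $582,513.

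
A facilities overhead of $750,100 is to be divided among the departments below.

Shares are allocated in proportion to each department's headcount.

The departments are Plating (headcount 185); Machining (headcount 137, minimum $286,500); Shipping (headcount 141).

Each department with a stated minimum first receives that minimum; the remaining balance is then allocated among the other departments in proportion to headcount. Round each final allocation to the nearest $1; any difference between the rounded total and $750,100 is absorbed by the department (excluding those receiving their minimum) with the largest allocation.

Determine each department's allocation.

Fund the minimums — Machining $286,500. Balance $463,600.
Balance split over remaining headcount 326: Plating 263,085.89 → $263,086; Shipping 200,514.11 → $200,514.

Plating: $263,086 · Machining: $286,500 · Shipping: $200,514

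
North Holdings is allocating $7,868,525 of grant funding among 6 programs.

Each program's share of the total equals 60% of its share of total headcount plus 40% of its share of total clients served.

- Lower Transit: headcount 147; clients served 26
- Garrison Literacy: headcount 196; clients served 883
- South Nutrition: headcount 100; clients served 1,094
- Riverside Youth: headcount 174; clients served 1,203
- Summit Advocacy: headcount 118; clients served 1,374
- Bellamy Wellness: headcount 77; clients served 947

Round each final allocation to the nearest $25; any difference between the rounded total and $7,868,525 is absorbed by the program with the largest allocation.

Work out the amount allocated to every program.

Headcount total 812; clients served total 5,527.
Blended shares (60% headcount + 40% clients served): Lower Transit 0.1105; Garrison Literacy 0.2087; South Nutrition 0.1531; Riverside Youth 0.2156; Summit Advocacy 0.1866; Bellamy Wellness 0.1254.
Pro-rata amounts: Lower Transit 869,490.59; Garrison Literacy 1,642,413.39; South Nutrition 1,204,408.25; Riverside Youth 1,696,728.88; Summit Advocacy 1,468,512.54; Bellamy Wellness 986,971.34.
Rounded to nearest $25: Lower Transit $869,500; Garrison Literacy $1,642,425; South Nutrition $1,204,400; Riverside Youth $1,696,725; Summit Advocacy $1,468,525; Bellamy Wellness $986,975. Sum = $7,868,550.
Difference $7,868,525 − $7,868,550 = −$25 applied to largest allocation (Riverside Youth): Riverside Youth becomes $1,696,700.

Lower Transit: $869,500 · Garrison Literacy: $1,642,425 · South Nutrition: $1,204,400 · Riverside Youth: $1,696,700 · Summit Advocacy: $1,468,525 · Bellamy Wellness: $986,975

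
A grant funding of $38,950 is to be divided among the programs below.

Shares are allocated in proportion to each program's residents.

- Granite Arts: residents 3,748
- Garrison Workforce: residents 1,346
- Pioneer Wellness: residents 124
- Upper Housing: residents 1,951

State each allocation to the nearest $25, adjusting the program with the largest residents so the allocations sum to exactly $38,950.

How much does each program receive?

Sum of residents: 3,748 + 1,346 + 124 + 1,951 = 7,169.
Proportional shares: Granite Arts 20,363.31; Garrison Workforce 7,312.97; Pioneer Wellness 673.71; Upper Housing 10,600.01.
Rounded to nearest $25: Granite Arts $20,375; Garrison Workforce $7,325; Pioneer Wellness $675; Upper Housing $10,600. Sum = $38,975.
Difference $38,950 − $38,975 = −$25 applied to largest residents (Granite Arts): Granite Arts becomes $20,350.

Granite Arts: $20,350 | Garrison Workforce: $7,325 | Pioneer Wellness: $675 | Upper Housing: $10,600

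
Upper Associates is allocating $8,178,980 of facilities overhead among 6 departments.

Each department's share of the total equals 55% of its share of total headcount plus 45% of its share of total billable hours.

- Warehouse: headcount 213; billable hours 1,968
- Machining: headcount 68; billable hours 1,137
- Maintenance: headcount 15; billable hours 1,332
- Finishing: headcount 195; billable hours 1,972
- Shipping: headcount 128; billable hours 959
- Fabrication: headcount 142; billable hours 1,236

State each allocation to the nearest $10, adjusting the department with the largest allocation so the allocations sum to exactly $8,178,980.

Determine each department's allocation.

Headcount total 761; billable hours total 8,604.
Composite weights (55% headcount + 45% billable hours): Warehouse 0.2569; Machining 0.1086; Maintenance 0.0805; Finishing 0.2441; Shipping 0.1427; Fabrication 0.1673.
Proportional shares: Warehouse 2,100,943.19; Machining 888,338.55; Maintenance 658,459.18; Finishing 1,996,252.30; Shipping 1,166,868.57; Fabrication 1,368,118.21.
Rounded to nearest $10: Warehouse $2,100,940; Machining $888,340; Maintenance $658,460; Finishing $1,996,250; Shipping $1,166,870; Fabrication $1,368,120. Sum = $8,178,980.
Rounded total matches; no reconciliation needed.

Warehouse: $2,100,940 | Machining: $888,340 | Maintenance: $658,460 | Finishing: $1,996,250 | Shipping: $1,166,870 | Fabrication: $1,368,120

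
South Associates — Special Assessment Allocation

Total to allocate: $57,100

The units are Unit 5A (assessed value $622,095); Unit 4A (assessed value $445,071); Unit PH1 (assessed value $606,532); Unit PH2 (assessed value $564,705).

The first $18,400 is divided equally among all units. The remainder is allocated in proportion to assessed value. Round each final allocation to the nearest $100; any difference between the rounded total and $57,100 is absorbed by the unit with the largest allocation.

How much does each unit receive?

Unit 5A: $15,300 | Unit 4A: $12,300 | Unit PH1: $15,100 | Unit PH2: $14,400

$18,400 shared equally gives $4,600 per unit.
Remainder $38,700 by assessed value (total 2,238,403): Unit 5A 10,755.47 → $10,800; Unit 4A 7,694.88 → $7,700; Unit PH1 10,486.40 → $10,500; Unit PH2 9,763.25 → $9,800.
Rounding difference −$100 on remainder applied to Unit 5A.
Totals: Unit 5A $4,600 + $10,700 = $15,300; Unit 4A $4,600 + $7,700 = $12,300; Unit PH1 $4,600 + $10,500 = $15,100; Unit PH2 $4,600 + $9,800 = $14,400.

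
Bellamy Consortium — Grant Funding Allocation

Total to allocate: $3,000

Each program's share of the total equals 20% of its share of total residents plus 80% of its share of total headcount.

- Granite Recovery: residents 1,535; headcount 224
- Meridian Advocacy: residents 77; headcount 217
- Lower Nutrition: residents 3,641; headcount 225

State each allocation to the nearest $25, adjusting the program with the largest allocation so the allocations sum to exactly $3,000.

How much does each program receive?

Granite Recovery: $975; Meridian Advocacy: $800; Lower Nutrition: $1,225

Residents total 5,253; headcount total 666.
Blended shares (20% residents + 80% headcount): Granite Recovery 0.3275; Meridian Advocacy 0.2636; Lower Nutrition 0.4089.
Unrounded shares: Granite Recovery 982.54; Meridian Advocacy 790.78; Lower Nutrition 1,226.69.
Rounded to nearest $25: Granite Recovery $975; Meridian Advocacy $800; Lower Nutrition $1,225. Sum = $3,000.
Sum already equals the total — no adjustment.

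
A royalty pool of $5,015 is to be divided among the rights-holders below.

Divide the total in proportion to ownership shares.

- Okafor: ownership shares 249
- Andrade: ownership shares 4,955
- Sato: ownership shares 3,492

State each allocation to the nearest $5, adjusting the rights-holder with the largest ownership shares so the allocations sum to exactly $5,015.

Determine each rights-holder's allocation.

Okafor: $145; Andrade: $2,855; Sato: $2,015

Ownership shares total: 8,696.
Proportional shares: Okafor 249/8,696 × $5,015 = 143.60; Andrade 4,955/8,696 × $5,015 = 2,857.56; Sato 3,492/8,696 × $5,015 = 2,013.84.
At nearest $5: Okafor $145; Andrade $2,860; Sato $2,015. Sum = $5,020.
Difference $5,015 − $5,020 = −$5 applied to largest ownership shares (Andrade): Andrade becomes $2,855.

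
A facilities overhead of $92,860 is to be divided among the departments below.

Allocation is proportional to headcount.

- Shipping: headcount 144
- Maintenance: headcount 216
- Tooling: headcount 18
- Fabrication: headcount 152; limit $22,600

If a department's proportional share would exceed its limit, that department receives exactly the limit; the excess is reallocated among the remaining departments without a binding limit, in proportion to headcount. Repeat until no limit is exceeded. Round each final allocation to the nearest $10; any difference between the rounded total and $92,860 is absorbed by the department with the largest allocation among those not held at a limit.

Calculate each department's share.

Shipping: $26,770 | Maintenance: $40,140 | Tooling: $3,350 | Fabrication: $22,600

Headcount total: 530.
Proportional shares (ignoring caps): Shipping 25,229.89; Maintenance 37,844.83; Tooling 3,153.74; Fabrication 26,631.55.
Held at cap: Fabrication ($22,600); remaining pool $70,260 reallocated over remaining headcount 378.
Redistributed shares: Shipping 26,765.71 → $26,770; Maintenance 40,148.57 → $40,150; Tooling 3,345.71 → $3,350.
Rounding difference −$10 applied to Maintenance → $40,140.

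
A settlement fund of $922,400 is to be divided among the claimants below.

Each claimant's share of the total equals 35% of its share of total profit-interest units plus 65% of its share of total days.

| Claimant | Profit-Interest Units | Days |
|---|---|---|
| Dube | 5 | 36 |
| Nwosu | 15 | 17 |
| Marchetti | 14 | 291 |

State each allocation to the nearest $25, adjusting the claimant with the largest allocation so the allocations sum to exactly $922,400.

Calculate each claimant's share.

Dube: $110,225 · Nwosu: $172,050 · Marchetti: $640,125

Totals — profit-interest units 34, days 344.
Combined weights (35% profit-interest units + 65% days): Dube 0.1195; Nwosu 0.1865; Marchetti 0.6940.
Unrounded shares: Dube 110,221.12; Nwosu 172,058.83; Marchetti 640,120.05.
Rounded to nearest $25: Dube $110,225; Nwosu $172,050; Marchetti $640,125. Sum = $922,400.
No rounding difference to absorb.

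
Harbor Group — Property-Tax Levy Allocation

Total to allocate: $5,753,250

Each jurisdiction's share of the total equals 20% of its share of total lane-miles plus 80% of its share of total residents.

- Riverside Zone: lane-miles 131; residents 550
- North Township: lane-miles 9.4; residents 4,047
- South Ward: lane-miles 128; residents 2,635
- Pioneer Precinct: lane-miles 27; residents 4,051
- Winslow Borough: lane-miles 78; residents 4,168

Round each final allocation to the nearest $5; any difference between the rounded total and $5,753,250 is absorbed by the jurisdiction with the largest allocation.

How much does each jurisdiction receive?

Totals — lane-miles 373.4, residents 15,451.
Blended shares (20% lane-miles + 80% residents): Riverside Zone 0.0986; North Township 0.2146; South Ward 0.2050; Pioneer Precinct 0.2242; Winslow Borough 0.2576.
Raw shares: Riverside Zone 567,518.78; North Township 1,234,501.61; South Ward 1,179,361.51; Pioneer Precinct 1,289,928.39; Winslow Borough 1,481,939.72.
Rounded to nearest $5: Riverside Zone $567,520; North Township $1,234,500; South Ward $1,179,360; Pioneer Precinct $1,289,930; Winslow Borough $1,481,940. Sum = $5,753,250.
No rounding difference to absorb.

Riverside Zone: $567,520; North Township: $1,234,500; South Ward: $1,179,360; Pioneer Precinct: $1,289,930; Winslow Borough: $1,481,940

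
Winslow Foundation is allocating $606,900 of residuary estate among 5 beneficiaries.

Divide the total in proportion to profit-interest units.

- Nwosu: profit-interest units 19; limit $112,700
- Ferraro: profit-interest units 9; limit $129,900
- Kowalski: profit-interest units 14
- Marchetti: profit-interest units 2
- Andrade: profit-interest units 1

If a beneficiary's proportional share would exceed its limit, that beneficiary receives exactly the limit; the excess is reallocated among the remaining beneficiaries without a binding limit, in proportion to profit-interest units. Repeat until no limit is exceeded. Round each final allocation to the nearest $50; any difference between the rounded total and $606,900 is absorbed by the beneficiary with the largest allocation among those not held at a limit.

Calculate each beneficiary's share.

Profit-interest units total: 45.
Pro-rata shares before constraints: Nwosu 256,246.67; Ferraro 121,380.00; Kowalski 188,813.33; Marchetti 26,973.33; Andrade 13,486.67.
Cap binds for Nwosu ($112,700); residual $494,200 reallocated over remaining profit-interest units 26.
Cap binds for Ferraro ($129,900); residual $364,300 reallocated over remaining profit-interest units 17.
Shares after redistribution: Kowalski 300,011.76 → $300,000; Marchetti 42,858.82 → $42,850; Andrade 21,429.41 → $21,450.

Nwosu: $112,700 · Ferraro: $129,900 · Kowalski: $300,000 · Marchetti: $42,850 · Andrade: $21,450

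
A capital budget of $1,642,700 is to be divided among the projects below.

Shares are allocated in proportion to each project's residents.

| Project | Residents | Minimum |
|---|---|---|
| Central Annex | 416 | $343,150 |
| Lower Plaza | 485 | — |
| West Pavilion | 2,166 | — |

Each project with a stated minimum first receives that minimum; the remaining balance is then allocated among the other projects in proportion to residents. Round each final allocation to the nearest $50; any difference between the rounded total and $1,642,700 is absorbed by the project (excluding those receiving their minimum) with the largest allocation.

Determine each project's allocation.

Minimums first: Central Annex $343,150. Residual $1,299,550.
Residual split over remaining residents 2,651: Lower Plaza 237,752.45 → $237,750; West Pavilion 1,061,797.55 → $1,061,800.

Central Annex: $343,150 | Lower Plaza: $237,750 | West Pavilion: $1,061,800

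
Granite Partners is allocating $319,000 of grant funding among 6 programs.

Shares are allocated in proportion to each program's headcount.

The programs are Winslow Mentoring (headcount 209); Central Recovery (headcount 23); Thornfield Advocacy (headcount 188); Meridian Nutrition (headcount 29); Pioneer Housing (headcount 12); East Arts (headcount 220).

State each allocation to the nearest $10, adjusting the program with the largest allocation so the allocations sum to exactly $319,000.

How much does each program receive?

Sum of headcount: 681.
Proportional shares: Winslow Mentoring 209/681 × $319,000 = 97,901.62; Central Recovery 23/681 × $319,000 = 10,773.86; Thornfield Advocacy 188/681 × $319,000 = 88,064.61; Meridian Nutrition 29/681 × $319,000 = 13,584.43; Pioneer Housing 12/681 × $319,000 = 5,621.15; East Arts 220/681 × $319,000 = 103,054.33.
Rounded to nearest $10: Winslow Mentoring $97,900; Central Recovery $10,770; Thornfield Advocacy $88,060; Meridian Nutrition $13,580; Pioneer Housing $5,620; East Arts $103,050. Sum = $318,980.
Difference $319,000 − $318,980 = +$20 applied to largest allocation (East Arts): East Arts becomes $103,070.

Winslow Mentoring: $97,900 · Central Recovery: $10,770 · Thornfield Advocacy: $88,060 · Meridian Nutrition: $13,580 · Pioneer Housing: $5,620 · East Arts: $103,070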